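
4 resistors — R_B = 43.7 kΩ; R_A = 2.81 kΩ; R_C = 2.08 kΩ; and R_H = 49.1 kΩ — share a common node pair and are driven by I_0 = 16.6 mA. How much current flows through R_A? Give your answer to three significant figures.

ΣG = 1/43.7 + 1/2.81 + 1/2.08 + 1/49.1 = 0.8799.
Current divider: I(R_A) = I_0 · G_k/ΣG = 16.6 × (0.3559/0.8799) = 16.6 × 0.4044 = 6.714 mA.

I ≈ 6.71 mA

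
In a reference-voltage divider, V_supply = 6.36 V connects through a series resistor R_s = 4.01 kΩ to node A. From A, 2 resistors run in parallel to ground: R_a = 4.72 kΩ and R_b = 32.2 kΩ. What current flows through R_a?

I ≈ 0.683 mA

Parallel bank: R_p = 1/(1/4.72 + 1/32.2) = 4.117 kΩ.
Node voltage V_A = V_supply · R_p/(R_s + R_p) = 6.36 × 0.5066 = 3.222 V.
Branch current I = V_A/R_a = 3.222/4.72 = 0.6826 mA.
(Equivalently: I_total = 0.7826 mA, then current-divider fraction G_k/ΣG = 0.8722.)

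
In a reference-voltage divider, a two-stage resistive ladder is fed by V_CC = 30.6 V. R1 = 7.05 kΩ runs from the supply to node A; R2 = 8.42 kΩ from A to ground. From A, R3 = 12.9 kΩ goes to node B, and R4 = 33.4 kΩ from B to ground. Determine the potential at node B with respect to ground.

Node A sees R2 in parallel with the series input of stage 2, R3 + R4 = 46.30 kΩ.
R2 ‖ (R3+R4) = 7.124 kΩ.
First divider: V_A = V_CC · 7.124/(7.05 + 7.124) = 15.38 V.
Then the unloaded second divider: V_B = V_A × R4/(R3+R4) = 15.38 × 0.7214 = 11.10 V.

V_B ≈ 11.1 V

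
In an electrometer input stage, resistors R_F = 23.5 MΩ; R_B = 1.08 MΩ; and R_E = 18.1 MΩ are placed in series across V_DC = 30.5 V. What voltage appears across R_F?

Series total: ΣR = 23.5 + 1.08 + 18.1 = 42.68 MΩ.
V = V_DC · R/ΣR = 30.5 × 0.5506 = 16.79 V.

V ≈ 16.8 V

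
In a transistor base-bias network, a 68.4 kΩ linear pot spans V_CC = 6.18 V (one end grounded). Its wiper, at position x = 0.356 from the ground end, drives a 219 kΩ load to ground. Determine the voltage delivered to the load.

The pot divides into 44.05 kΩ above the wiper and 24.35 kΩ below.
R_L loads the lower segment: effective lower R = 21.91 kΩ.
Then V_out = V_CC · 21.91/(44.05 + 21.91) = 2.053 V.
(Unloaded: V_out = x·V_CC = 2.20 V.)

V_out ≈ 2.05 V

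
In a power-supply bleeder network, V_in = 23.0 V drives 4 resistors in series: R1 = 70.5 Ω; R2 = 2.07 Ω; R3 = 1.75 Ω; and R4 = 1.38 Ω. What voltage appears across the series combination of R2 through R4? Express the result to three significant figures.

ΣR = 70.5 + 2.07 + 1.75 + 1.38 = 75.70 Ω.
R_{R2..R4} = 2.07 + 1.75 + 1.38 = 5.200 Ω.
Voltage divider: V = V_in · (5.200 / 75.70) = 23.0 × 0.06869 = 1.580 V.

V ≈ 1.58 V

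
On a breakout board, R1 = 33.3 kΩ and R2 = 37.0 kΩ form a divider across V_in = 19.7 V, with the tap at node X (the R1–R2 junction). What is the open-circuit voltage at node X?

V_th ≈ 10.4 V

Open-circuit (no load on X): V_th = V_in · R2/(R1 + R2) = 19.7 × 37.0/(33.30 + 37.0) = 10.37 V.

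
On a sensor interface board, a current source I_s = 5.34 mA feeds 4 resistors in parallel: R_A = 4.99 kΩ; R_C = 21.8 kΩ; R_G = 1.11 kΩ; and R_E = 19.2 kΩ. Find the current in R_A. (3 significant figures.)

Conductances: ΣG = 1/4.99 + 1/21.8 + 1/1.11 + 1/19.2 = 1.199 (1/kΩ).
Current divider: I(R_A) = I_s · G_k/ΣG = 5.34 × (0.2004/1.199) = 5.34 × 0.1671 = 0.8923 mA.

I ≈ 0.892 mA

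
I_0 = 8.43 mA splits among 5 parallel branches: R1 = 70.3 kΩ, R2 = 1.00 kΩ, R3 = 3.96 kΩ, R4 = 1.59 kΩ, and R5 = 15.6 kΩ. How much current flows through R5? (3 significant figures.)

ΣG = 1/70.3 + 1/1.00 + 1/3.96 + 1/1.59 + 1/15.6 = 1.960.
R5 takes the fraction G_k/ΣG = 0.06410/1.960 = 0.03271, so I = 8.43 × 0.03271 = 0.2757 mA.

I ≈ 0.276 mA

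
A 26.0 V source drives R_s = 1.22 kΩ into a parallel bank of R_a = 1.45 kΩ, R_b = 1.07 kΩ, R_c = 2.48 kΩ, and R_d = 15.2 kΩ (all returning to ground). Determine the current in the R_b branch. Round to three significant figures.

Equivalent of the parallel group: R_p = 0.4777 kΩ.
Node voltage V_A = V_s · R_p/(R_s + R_p) = 26.0 × 0.2814 = 7.316 V.
Branch current I = V_A/R_b = 7.316/1.07 = 6.838 mA.

I ≈ 6.84 mA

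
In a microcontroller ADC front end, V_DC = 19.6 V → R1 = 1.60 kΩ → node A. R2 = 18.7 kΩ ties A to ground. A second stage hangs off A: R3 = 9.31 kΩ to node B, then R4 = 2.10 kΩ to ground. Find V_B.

Node A sees R2 in parallel with the series input of stage 2, R3 + R4 = 11.41 kΩ.
Effective lower resistance at A: R2 ‖ 11.41 = 7.086 kΩ.
V_A = 19.6 × 7.086/(1.60 + 7.086) = 15.99 V.
Then the unloaded second divider: V_B = V_A × R4/(R3+R4) = 15.99 × 0.1840 = 2.943 V.

V_B ≈ 2.94 V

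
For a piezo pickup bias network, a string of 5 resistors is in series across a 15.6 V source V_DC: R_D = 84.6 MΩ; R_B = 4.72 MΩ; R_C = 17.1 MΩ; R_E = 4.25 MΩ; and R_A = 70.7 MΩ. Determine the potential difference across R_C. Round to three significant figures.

V ≈ 1.47 V

Total series resistance ΣR = 84.6 + 4.72 + 17.1 + 4.25 + 70.7 = 181.4 MΩ.
V = V_DC · R/ΣR = 15.6 × 0.09428 = 1.471 V.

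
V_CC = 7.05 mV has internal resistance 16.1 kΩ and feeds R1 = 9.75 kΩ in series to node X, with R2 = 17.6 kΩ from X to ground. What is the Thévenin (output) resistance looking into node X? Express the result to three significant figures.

R_th ≈ 10.5 kΩ

R1' = 16.1 + 9.75 = 25.85 kΩ (source resistance + R1).
Zeroing V_CC shorts the top of R1' to ground, so R_th = R1' ‖ R2 = 10.47 kΩ.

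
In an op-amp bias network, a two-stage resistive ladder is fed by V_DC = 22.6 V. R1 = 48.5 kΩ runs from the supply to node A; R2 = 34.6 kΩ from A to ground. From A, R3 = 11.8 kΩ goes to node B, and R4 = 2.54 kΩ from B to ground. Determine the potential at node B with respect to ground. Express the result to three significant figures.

Looking into the second stage from A: R3 + R4 = 14.34 kΩ appears in parallel with R2.
Effective lower resistance at A: R2 ‖ 14.34 = 10.14 kΩ.
So V_A = 22.6 × 0.1729 = 3.907 V.
Stage 2 is unloaded, so V_B = V_A · R4/(R3+R4) = 3.907 × 2.54/14.34 = 0.6921 V.

V_B ≈ 0.692 V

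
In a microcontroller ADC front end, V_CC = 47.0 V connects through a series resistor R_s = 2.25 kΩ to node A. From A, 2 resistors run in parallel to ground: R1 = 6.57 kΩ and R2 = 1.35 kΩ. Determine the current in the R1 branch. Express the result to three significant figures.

Combine the parallel branches: R_p = (1/6.57 + 1/1.35)⁻¹ = 1.120 kΩ.
Node voltage V_A = V_CC · R_p/(R_s + R_p) = 47.0 × 0.3323 = 15.62 V.
Branch current I = V_A/R1 = 15.62/6.57 = 2.377 mA.

I ≈ 2.38 mA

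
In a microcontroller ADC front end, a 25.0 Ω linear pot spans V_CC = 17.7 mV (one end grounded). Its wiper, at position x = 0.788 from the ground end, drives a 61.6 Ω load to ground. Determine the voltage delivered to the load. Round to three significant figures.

Lower segment x·R_p = 19.70 Ω; upper segment (1−x)·R_p = 5.300 Ω.
R_L loads the lower segment: effective lower R = 14.93 Ω.
Loaded-divider output: V_out = 17.7 × 0.7380 = 13.06 mV.

V_out ≈ 13.1 mV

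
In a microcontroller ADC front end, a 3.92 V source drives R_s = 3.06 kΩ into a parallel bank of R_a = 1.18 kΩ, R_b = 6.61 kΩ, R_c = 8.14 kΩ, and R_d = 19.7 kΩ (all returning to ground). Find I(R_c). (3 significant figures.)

I ≈ 0.105 mA

Combine the parallel branches: R_p = (1/1.18 + 1/6.61 + 1/8.14 + 1/19.7)⁻¹ = 0.8530 kΩ.
V_A = 3.92 × 0.8530/3.913 = 0.8545 V.
Branch current I = V_A/R_c = 0.8545/8.14 = 0.1050 mA.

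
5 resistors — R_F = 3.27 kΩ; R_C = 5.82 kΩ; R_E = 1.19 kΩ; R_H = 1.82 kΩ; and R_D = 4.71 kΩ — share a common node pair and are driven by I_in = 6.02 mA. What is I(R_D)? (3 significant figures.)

I ≈ 0.615 mA

Conductances: ΣG = 1/3.27 + 1/5.82 + 1/1.19 + 1/1.82 + 1/4.71 = 2.080 (1/kΩ).
By the current-divider rule, I = I_in · G_k/ΣG = 6.02 × 0.1021 = 0.6146 mA.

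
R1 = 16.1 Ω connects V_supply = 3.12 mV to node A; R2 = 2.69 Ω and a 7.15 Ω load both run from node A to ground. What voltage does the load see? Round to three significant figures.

First combine the lower leg with the load: R2 ‖ R_L = 1.955 Ω.
Now apply the divider: V_out = 3.12 × 0.1083 = 0.3378 mV.

V_out ≈ 0.338 mV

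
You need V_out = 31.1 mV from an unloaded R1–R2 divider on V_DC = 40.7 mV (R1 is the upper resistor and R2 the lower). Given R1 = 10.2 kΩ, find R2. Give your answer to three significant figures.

R2 ≈ 33.0 kΩ

V_out/V_DC = R2/(R1+R2) = 0.7641.
So R2 = R1 · V_out/(V_DC − V_out) = 10.2 × 31.1/(40.7 − 31.1) = 10.2 × 3.240 = 33.04 kΩ.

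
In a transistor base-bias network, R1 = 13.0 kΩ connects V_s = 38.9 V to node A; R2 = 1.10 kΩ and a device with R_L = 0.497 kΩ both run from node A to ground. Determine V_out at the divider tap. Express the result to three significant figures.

V_out ≈ 0.998 V

First combine the lower leg with the load: R2 ‖ R_L = 0.3423 kΩ.
Then V_out = V_s · R2'/(R1 + R2') = 38.9 × 0.3423/13.34 = 0.9981 V.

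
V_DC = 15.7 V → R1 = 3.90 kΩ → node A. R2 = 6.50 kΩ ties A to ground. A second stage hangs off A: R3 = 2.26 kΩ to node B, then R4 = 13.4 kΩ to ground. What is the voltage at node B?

V_B ≈ 7.27 V

Looking into the second stage from A: R3 + R4 = 15.66 kΩ appears in parallel with R2.
Effective lower resistance at A: R2 ‖ 15.66 = 4.593 kΩ.
V_A = 15.7 × 4.593/(3.90 + 4.593) = 8.491 V.
V_B = V_A × 0.8557 = 7.266 V.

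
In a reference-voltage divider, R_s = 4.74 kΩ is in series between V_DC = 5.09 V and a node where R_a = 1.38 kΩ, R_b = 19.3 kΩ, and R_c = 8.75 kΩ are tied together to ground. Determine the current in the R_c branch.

I ≈ 0.111 mA

Combine the parallel branches: R_p = (1/1.38 + 1/19.3 + 1/8.75)⁻¹ = 1.123 kΩ.
V_A = 5.09 × 1.123/5.863 = 0.9747 V.
I(R_c) = V_A / R_c = 0.9747/8.75 = 0.1114 mA.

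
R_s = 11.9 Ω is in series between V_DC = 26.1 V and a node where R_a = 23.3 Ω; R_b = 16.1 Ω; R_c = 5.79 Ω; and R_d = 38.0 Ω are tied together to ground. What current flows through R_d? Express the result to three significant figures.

Parallel bank: R_p = 1/(1/23.3 + 1/16.1 + 1/5.79 + 1/38.0) = 3.289 Ω.
V_A by voltage divider: V_A = 26.1 × 3.289/(11.9 + 3.289) = 5.651 V.
I(R_d) = V_A / R_d = 5.651/38.0 = 0.1487 A.

I ≈ 0.149 A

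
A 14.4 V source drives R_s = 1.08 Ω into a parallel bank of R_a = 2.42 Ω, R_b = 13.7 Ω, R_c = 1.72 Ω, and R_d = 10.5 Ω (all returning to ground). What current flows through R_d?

I ≈ 0.608 A

Equivalent of the parallel group: R_p = 0.8600 Ω.
V_A = 14.4 × 0.8600/1.940 = 6.383 V.
I(R_d) = V_A / R_d = 6.383/10.5 = 0.6079 A.
(Check via current divider: I_total = 7.423 A; share G_k/ΣG = 0.08190 → same result.)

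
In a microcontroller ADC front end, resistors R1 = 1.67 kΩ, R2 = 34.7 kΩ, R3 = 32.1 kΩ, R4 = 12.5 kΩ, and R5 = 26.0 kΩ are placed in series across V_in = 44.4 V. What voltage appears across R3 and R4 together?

ΣR = 1.67 + 34.7 + 32.1 + 12.5 + 26.0 = 107.0 kΩ.
R_{R3..R4} = 32.1 + 12.5 = 44.60 kΩ.
By the voltage-divider rule, V = 44.4 × 44.60/107.0 = 18.51 V.

V ≈ 18.5 V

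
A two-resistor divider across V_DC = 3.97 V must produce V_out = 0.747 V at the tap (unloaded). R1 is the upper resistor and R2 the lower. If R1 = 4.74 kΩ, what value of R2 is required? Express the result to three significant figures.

Required fraction k = V_out/V_DC = 0.1882.
Rearranging, R2 = R1·k/(1−k) = 4.74 × 0.2318 = 1.099 kΩ.

R2 ≈ 1.10 kΩ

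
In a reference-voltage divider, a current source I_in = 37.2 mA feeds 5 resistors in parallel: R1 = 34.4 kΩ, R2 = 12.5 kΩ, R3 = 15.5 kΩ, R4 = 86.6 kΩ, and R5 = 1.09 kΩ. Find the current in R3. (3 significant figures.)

Conductances: ΣG = 1/34.4 + 1/12.5 + 1/15.5 + 1/86.6 + 1/1.09 = 1.103 (1/kΩ).
R3 takes the fraction G_k/ΣG = 0.06452/1.103 = 0.05851, so I = 37.2 × 0.05851 = 2.177 mA.

I ≈ 2.18 mA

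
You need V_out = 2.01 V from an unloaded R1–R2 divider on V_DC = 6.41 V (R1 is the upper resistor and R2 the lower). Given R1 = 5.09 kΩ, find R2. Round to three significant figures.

R2 ≈ 2.33 kΩ

Required fraction k = V_out/V_DC = 0.3136.
So R2 = R1 · V_out/(V_DC − V_out) = 5.09 × 2.01/(6.41 − 2.01) = 5.09 × 0.4568 = 2.325 kΩ.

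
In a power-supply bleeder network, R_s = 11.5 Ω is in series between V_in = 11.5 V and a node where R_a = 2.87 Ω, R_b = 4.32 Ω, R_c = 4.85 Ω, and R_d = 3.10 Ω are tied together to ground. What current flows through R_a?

Parallel bank: R_p = 1/(1/2.87 + 1/4.32 + 1/4.85 + 1/3.10) = 0.9020 Ω.
Node voltage V_A = V_in · R_p/(R_s + R_p) = 11.5 × 0.07273 = 0.8364 V.
Branch current I = V_A/R_a = 0.8364/2.87 = 0.2914 A.

I ≈ 0.291 A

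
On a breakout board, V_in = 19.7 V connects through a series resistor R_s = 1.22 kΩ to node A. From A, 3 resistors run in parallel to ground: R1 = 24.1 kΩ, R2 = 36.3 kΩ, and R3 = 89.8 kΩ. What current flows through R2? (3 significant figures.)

Combine the parallel branches: R_p = (1/24.1 + 1/36.3 + 1/89.8)⁻¹ = 12.47 kΩ.
V_A by voltage divider: V_A = 19.7 × 12.47/(1.22 + 12.47) = 17.94 V.
I(R2) = V_A / R2 = 17.94/36.3 = 0.4943 mA.
(Equivalently: I_total = 1.439 mA, then current-divider fraction G_k/ΣG = 0.3436.)

I ≈ 0.494 mA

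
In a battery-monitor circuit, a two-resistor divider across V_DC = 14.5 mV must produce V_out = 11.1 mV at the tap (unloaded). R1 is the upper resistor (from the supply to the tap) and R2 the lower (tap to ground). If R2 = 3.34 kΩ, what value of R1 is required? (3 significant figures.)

V_out/V_DC = R2/(R1+R2) = 0.7655.
R1 = R2·(1/k − 1) = 3.34 × 0.3063 = 1.023 kΩ.

R1 ≈ 1.02 kΩ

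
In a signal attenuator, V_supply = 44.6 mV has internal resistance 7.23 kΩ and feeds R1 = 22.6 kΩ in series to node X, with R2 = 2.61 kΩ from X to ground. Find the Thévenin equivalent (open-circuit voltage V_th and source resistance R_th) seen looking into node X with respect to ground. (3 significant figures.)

R1' = 7.23 + 22.6 = 29.83 kΩ (source resistance + R1).
V_th is the unloaded tap voltage: V_supply · R2/(R1'+R2) = 44.6 × 0.08046 = 3.588 mV.
With V_supply suppressed (replaced by a short), R_th = R1' ‖ R2 = (29.83 × 2.61)/(29.83 + 2.61) = 2.400 kΩ.

V_th ≈ 3.59 mV, R_th ≈ 2.40 kΩ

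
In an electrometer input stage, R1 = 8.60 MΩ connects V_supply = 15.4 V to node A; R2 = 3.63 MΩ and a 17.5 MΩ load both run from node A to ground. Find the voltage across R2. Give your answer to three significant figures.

First combine the lower leg with the load: R2 ‖ R_L = 3.006 MΩ.
Voltage divider with the loaded lower leg: V_out = 15.4 × 3.006/(8.60 + 3.006) = 15.4 × 0.2590 = 3.989 V.
(Unloaded it would be 4.57 V; the load pulls it down.)

V_out ≈ 3.99 V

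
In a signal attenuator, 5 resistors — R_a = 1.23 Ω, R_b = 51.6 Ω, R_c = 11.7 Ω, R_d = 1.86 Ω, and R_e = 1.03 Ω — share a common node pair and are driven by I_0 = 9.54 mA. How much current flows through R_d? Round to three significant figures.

I ≈ 2.11 mA

Total conductance ΣG = 1/1.23 + 1/51.6 + 1/11.7 + 1/1.86 + 1/1.03 = 2.426 (units of 1/Ω).
Current divider: I(R_d) = I_0 · G_k/ΣG = 9.54 × (0.5376/2.426) = 9.54 × 0.2216 = 2.114 mA.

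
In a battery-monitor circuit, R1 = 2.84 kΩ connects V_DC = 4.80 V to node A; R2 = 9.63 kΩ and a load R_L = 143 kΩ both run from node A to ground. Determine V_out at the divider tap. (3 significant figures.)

First combine the lower leg with the load: R2 ‖ R_L = 9.022 kΩ.
Now apply the divider: V_out = 4.80 × 0.7606 = 3.651 V.
(Unloaded it would be 3.71 V; the load pulls it down.)

V_out ≈ 3.65 V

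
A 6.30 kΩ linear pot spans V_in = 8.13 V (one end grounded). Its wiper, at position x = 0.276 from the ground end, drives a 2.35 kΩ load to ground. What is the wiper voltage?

V_out ≈ 1.46 V

Lower segment x·R_p = 1.739 kΩ; upper segment (1−x)·R_p = 4.561 kΩ.
Lower segment in parallel with the load: 1.739 ‖ 2.35 = 0.9994 kΩ.
Then V_out = V_in · 0.9994/(4.561 + 0.9994) = 1.461 V.
(Unloaded: V_out = x·V_in = 2.24 V.)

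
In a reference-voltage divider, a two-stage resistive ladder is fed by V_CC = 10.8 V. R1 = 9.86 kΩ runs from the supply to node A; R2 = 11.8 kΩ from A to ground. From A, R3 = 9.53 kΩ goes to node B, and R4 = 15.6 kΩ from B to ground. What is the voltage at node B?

Looking into the second stage from A: R3 + R4 = 25.13 kΩ appears in parallel with R2.
R2 ‖ (R3+R4) = 8.030 kΩ.
First divider: V_A = V_CC · 8.030/(9.86 + 8.030) = 4.847 V.
V_B = V_A × 0.6208 = 3.009 V.

V_B ≈ 3.01 V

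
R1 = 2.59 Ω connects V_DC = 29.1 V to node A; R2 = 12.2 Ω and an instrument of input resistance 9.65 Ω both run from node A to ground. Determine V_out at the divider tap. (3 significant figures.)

V_out ≈ 19.7 V

The load sits in parallel with R2, giving an effective lower resistance R2' = R2·R_L/(R2+R_L) = 5.388 Ω.
Voltage divider with the loaded lower leg: V_out = 29.1 × 5.388/(2.59 + 5.388) = 29.1 × 0.6754 = 19.65 V.
(Unloaded it would be 24.0 V; the load pulls it down.)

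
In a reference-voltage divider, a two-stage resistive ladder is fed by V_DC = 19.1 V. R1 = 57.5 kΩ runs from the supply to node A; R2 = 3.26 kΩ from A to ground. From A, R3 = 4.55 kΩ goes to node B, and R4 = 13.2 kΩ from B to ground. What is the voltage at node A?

Node A sees R2 in parallel with the series input of stage 2, R3 + R4 = 17.75 kΩ.
R2 ‖ (R3+R4) = 2.754 kΩ.
First divider: V_A = V_DC · 2.754/(57.5 + 2.754) = 0.8730 V.

V_A ≈ 0.873 V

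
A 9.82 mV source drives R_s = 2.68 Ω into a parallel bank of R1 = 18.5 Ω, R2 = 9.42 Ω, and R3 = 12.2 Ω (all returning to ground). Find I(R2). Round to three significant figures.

Equivalent of the parallel group: R_p = 4.129 Ω.
Node voltage V_A = V_s · R_p/(R_s + R_p) = 9.82 × 0.6064 = 5.955 mV.
I(R2) = V_A / R2 = 5.955/9.42 = 0.6322 mA.

I ≈ 0.632 mA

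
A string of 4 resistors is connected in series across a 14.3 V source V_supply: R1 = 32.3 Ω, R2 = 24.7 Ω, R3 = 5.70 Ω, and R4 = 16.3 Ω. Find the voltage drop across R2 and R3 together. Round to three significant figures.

V ≈ 5.50 V

Total series resistance ΣR = 32.3 + 24.7 + 5.70 + 16.3 = 79.00 Ω.
R_{R2..R3} = 24.7 + 5.70 = 30.40 Ω.
V = V_supply · R/ΣR = 14.3 × 0.3848 = 5.503 V.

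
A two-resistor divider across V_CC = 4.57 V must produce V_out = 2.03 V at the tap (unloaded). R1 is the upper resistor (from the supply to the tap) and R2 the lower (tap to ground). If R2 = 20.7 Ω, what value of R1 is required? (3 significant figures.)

V_out/V_CC = R2/(R1+R2) = 0.4442.
Rearranging, R1 = R2·(1−k)/k = 20.7 × 1.251 = 25.90 Ω.

R1 ≈ 25.9 Ω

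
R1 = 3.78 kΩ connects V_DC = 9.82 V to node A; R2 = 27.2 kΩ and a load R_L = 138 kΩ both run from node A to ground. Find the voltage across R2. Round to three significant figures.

V_out ≈ 8.42 V

R2 ‖ R_L = (27.2 × 138)/(27.2 + 138) = 22.72 kΩ.
Then V_out = V_DC · R2'/(R1 + R2') = 9.82 × 22.72/26.50 = 8.419 V.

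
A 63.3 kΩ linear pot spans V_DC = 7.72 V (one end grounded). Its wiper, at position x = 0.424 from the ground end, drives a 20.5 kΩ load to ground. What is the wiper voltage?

V_out ≈ 1.87 V

The pot divides into 36.46 kΩ above the wiper and 26.84 kΩ below.
(x·R_p) ‖ R_L = 11.62 kΩ.
Loaded-divider output: V_out = 7.72 × 0.2417 = 1.866 V.
(Unloaded: V_out = x·V_DC = 3.27 V.)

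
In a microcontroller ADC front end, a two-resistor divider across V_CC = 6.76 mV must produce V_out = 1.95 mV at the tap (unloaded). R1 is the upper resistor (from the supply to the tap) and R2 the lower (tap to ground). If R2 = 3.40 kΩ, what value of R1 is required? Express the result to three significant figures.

The divider ratio is R2/(R1+R2) = 1.95/6.76 = 0.2885.
Rearranging, R1 = R2·(1−k)/k = 3.40 × 2.467 = 8.387 kΩ.

R1 ≈ 8.39 kΩ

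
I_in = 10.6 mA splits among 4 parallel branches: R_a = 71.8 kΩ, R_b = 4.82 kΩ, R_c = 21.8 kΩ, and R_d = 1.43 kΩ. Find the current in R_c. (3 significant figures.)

ΣG = 1/71.8 + 1/4.82 + 1/21.8 + 1/1.43 = 0.9666.
Current divider: I(R_c) = I_in · G_k/ΣG = 10.6 × (0.04587/0.9666) = 10.6 × 0.04746 = 0.5031 mA.

I ≈ 0.503 mA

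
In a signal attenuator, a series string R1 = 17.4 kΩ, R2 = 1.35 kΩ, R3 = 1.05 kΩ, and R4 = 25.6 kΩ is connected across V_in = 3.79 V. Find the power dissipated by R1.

P ≈ 0.121 mW

ΣR = 45.40 kΩ → I = 3.79/45.40 = 0.08348 mA.
P = I²R = 0.006969 × 17.4 = 0.1213 mW.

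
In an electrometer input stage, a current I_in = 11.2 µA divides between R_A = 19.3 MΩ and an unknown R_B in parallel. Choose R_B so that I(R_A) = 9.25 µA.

The fraction through R_A equals R_B/(R_A+R_B).
With f = 0.8259, R_B = R_A · f/(1−f) = 19.3 × 4.744 = 91.55 MΩ.

R_B ≈ 91.6 MΩ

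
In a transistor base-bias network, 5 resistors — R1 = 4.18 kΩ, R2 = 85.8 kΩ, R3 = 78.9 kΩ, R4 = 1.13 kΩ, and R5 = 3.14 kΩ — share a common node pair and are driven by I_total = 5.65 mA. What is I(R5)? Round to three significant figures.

I ≈ 1.23 mA

Total conductance ΣG = 1/4.18 + 1/85.8 + 1/78.9 + 1/1.13 + 1/3.14 = 1.467 (units of 1/kΩ).
By the current-divider rule, I = I_total · G_k/ΣG = 5.65 × 0.2171 = 1.227 mA.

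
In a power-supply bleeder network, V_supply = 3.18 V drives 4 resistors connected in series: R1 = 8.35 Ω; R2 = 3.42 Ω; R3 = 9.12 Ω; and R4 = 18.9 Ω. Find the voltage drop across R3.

Series total: ΣR = 8.35 + 3.42 + 9.12 + 18.9 = 39.79 Ω.
V = V_supply · R/ΣR = 3.18 × 0.2292 = 0.7289 V.

V ≈ 0.729 V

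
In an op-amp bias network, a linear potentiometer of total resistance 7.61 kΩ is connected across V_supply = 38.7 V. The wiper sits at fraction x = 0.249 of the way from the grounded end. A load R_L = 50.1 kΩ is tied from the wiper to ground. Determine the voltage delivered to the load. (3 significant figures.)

Split the track: R_lower = x·R_p = 1.895 kΩ, R_upper = (1−x)·R_p = 5.715 kΩ.
R_L loads the lower segment: effective lower R = 1.826 kΩ.
Loaded-divider output: V_out = 38.7 × 0.2421 = 9.370 V.

V_out ≈ 9.37 V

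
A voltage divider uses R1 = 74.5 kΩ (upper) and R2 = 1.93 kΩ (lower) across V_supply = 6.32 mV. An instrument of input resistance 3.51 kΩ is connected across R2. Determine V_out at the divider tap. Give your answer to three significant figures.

V_out ≈ 0.104 mV

R2 ‖ R_L = (1.93 × 3.51)/(1.93 + 3.51) = 1.245 kΩ.
Voltage divider with the loaded lower leg: V_out = 6.32 × 1.245/(74.5 + 1.245) = 6.32 × 0.01644 = 0.1039 mV.
(Unloaded it would be 0.160 mV; the load pulls it down.)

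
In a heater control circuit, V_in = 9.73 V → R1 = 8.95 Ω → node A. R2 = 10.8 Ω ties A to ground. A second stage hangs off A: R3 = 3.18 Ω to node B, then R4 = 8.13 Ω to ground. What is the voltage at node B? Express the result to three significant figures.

V_B ≈ 2.67 V

The second stage (R3 + R4 = 11.31 Ω) loads node A in parallel with R2.
R2 ‖ (R3+R4) = 5.525 Ω.
So V_A = 9.73 × 0.3817 = 3.714 V.
V_B = V_A × 0.7188 = 2.670 V.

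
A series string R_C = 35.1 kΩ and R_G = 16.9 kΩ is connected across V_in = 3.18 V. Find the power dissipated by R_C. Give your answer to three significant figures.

P ≈ 0.131 mW

The common current is I = 3.18/52.00 = 0.06115 mA.
V(R_C) = I·R = 2.147 V; P = V·I = 2.147 × 0.06115 = 0.1313 mW.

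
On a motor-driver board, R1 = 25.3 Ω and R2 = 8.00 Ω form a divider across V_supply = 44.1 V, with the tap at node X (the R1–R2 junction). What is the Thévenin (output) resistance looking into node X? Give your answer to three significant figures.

R_th ≈ 6.08 Ω

Zeroing V_supply shorts the top of R1 to ground, so R_th = R1 ‖ R2 = 6.078 Ω.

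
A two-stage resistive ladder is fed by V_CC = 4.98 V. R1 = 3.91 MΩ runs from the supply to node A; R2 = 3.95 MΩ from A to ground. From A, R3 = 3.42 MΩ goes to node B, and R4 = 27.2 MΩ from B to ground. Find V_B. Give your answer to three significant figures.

The second stage (R3 + R4 = 30.62 MΩ) loads node A in parallel with R2.
R2 ‖ (R3+R4) = 3.499 MΩ.
First divider: V_A = V_CC · 3.499/(3.91 + 3.499) = 2.352 V.
Stage 2 is unloaded, so V_B = V_A · R4/(R3+R4) = 2.352 × 27.2/30.62 = 2.089 V.

V_B ≈ 2.09 V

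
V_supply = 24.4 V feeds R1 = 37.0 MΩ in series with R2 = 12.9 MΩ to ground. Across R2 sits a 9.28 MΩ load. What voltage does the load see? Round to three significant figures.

R2 ‖ R_L = (12.9 × 9.28)/(12.9 + 9.28) = 5.397 MΩ.
Now apply the divider: V_out = 24.4 × 0.1273 = 3.106 V.
(Unloaded it would be 6.31 V; the load pulls it down.)

V_out ≈ 3.11 V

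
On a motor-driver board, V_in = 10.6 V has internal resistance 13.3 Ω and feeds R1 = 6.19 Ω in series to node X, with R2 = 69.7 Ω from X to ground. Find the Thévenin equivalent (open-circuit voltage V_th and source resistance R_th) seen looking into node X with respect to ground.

V_th ≈ 8.28 V, R_th ≈ 15.2 Ω

R1' = 13.3 + 6.19 = 19.49 Ω (source resistance + R1).
V_th is the unloaded tap voltage: V_in · R2/(R1'+R2) = 10.6 × 0.7815 = 8.284 V.
With V_in suppressed (replaced by a short), R_th = R1' ‖ R2 = (19.49 × 69.7)/(19.49 + 69.7) = 15.23 Ω.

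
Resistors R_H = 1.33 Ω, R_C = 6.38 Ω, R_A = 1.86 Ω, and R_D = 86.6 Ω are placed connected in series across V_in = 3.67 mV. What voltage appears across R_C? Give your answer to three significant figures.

V ≈ 0.243 mV

Series total: ΣR = 1.33 + 6.38 + 1.86 + 86.6 = 96.17 Ω.
Voltage divider: V = V_in · (6.380 / 96.17) = 3.67 × 0.06634 = 0.2435 mV.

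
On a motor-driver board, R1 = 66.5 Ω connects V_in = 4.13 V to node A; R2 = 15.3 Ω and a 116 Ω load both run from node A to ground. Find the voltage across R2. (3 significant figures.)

V_out ≈ 0.698 V

R2 ‖ R_L = (15.3 × 116)/(15.3 + 116) = 13.52 Ω.
Voltage divider with the loaded lower leg: V_out = 4.13 × 13.52/(66.5 + 13.52) = 4.13 × 0.1689 = 0.6977 V.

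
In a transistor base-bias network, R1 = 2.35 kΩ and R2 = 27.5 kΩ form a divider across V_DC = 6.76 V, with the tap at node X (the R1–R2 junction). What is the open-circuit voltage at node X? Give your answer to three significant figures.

V_th is the unloaded tap voltage: V_DC · R2/(R1+R2) = 6.76 × 0.9213 = 6.228 V.

V_th ≈ 6.23 V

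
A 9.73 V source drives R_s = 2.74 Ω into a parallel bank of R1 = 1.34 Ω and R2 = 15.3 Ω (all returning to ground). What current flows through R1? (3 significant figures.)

I ≈ 2.25 A

Equivalent of the parallel group: R_p = 1.232 Ω.
V_A = 9.73 × 1.232/3.972 = 3.018 V.
Branch current I = V_A/R1 = 3.018/1.34 = 2.252 A.
(Equivalently: I_total = 2.450 A, then current-divider fraction G_k/ΣG = 0.9195.)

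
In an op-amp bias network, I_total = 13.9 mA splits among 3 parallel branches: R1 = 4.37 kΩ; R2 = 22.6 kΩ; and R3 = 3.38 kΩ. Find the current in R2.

I ≈ 1.08 mA

ΣG = 1/4.37 + 1/22.6 + 1/3.38 = 0.5689.
R2 takes the fraction G_k/ΣG = 0.04425/0.5689 = 0.07777, so I = 13.9 × 0.07777 = 1.081 mA.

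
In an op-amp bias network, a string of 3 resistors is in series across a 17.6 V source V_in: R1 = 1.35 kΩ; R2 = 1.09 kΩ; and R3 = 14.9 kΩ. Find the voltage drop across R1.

V ≈ 1.37 V

Total series resistance ΣR = 1.35 + 1.09 + 14.9 = 17.34 kΩ.
Voltage divider: V = V_in · (1.350 / 17.34) = 17.6 × 0.07785 = 1.370 V.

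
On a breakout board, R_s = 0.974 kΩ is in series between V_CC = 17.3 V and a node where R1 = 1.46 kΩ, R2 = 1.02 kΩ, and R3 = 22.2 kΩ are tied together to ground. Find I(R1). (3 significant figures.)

I ≈ 4.44 mA

Combine the parallel branches: R_p = (1/1.46 + 1/1.02 + 1/22.2)⁻¹ = 0.5847 kΩ.
V_A = 17.3 × 0.5847/1.559 = 6.489 V.
Branch current I = V_A/R1 = 6.489/1.46 = 4.445 mA.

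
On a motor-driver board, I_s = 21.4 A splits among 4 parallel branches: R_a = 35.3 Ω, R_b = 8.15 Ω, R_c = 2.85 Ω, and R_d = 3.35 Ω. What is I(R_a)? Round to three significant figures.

Total conductance ΣG = 1/35.3 + 1/8.15 + 1/2.85 + 1/3.35 = 0.8004 (units of 1/Ω).
R_a takes the fraction G_k/ΣG = 0.02833/0.8004 = 0.03539, so I = 21.4 × 0.03539 = 0.7574 A.

I ≈ 0.757 A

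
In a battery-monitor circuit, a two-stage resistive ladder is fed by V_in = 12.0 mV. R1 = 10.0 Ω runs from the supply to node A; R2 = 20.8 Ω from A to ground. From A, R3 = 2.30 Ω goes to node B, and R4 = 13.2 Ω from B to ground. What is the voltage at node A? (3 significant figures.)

V_A ≈ 5.64 mV

The second stage (R3 + R4 = 15.50 Ω) loads node A in parallel with R2.
R2 ‖ (R3+R4) = 8.882 Ω.
So V_A = 12.0 × 0.4704 = 5.645 mV.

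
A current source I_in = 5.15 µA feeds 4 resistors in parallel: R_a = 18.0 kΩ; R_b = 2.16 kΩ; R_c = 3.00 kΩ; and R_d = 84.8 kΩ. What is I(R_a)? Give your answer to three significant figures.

I ≈ 0.331 µA

Total conductance ΣG = 1/18.0 + 1/2.16 + 1/3.00 + 1/84.8 = 0.8636 (units of 1/kΩ).
R_a takes the fraction G_k/ΣG = 0.05556/0.8636 = 0.06433, so I = 5.15 × 0.06433 = 0.3313 µA.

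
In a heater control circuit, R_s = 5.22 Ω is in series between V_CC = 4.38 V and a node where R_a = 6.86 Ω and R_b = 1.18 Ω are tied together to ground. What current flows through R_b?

I ≈ 0.600 A

Parallel bank: R_p = 1/(1/6.86 + 1/1.18) = 1.007 Ω.
V_A by voltage divider: V_A = 4.38 × 1.007/(5.22 + 1.007) = 0.7082 V.
I(R_b) = V_A / R_b = 0.7082/1.18 = 0.6002 A.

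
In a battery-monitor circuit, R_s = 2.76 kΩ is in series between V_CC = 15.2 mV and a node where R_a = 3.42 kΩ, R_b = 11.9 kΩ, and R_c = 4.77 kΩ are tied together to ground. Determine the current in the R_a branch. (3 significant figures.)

I ≈ 1.70 µA

Equivalent of the parallel group: R_p = 1.706 kΩ.
V_A by voltage divider: V_A = 15.2 × 1.706/(2.76 + 1.706) = 5.807 mV.
I(R_a) = V_A / R_a = 5.807/3.42 = 1.698 µA.
(Check via current divider: I_total = 3.403 µA; share G_k/ΣG = 0.4989 → same result.)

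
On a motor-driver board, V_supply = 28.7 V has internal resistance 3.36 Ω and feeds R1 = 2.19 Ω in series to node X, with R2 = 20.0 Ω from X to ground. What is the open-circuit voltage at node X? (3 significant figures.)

R1' = 3.36 + 2.19 = 5.550 Ω (source resistance + R1).
With X open, the divider is unloaded: V_th = 28.7 × 20.0/25.55 = 22.47 V.

V_th ≈ 22.5 V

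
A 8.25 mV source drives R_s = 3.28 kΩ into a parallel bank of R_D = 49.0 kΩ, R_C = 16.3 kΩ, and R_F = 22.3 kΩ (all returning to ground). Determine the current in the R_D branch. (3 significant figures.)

I ≈ 0.119 µA

Combine the parallel branches: R_p = (1/49.0 + 1/16.3 + 1/22.3)⁻¹ = 7.899 kΩ.
Node voltage V_A = V_DC · R_p/(R_s + R_p) = 8.25 × 0.7066 = 5.829 mV.
Branch current I = V_A/R_D = 5.829/49.0 = 0.1190 µA.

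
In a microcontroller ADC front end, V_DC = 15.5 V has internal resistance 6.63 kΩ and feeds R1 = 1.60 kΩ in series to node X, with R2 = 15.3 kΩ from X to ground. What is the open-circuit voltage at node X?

V_th ≈ 10.1 V

R1' = 6.63 + 1.60 = 8.230 kΩ (source resistance + R1).
With X open, the divider is unloaded: V_th = 15.5 × 15.3/23.53 = 10.08 V.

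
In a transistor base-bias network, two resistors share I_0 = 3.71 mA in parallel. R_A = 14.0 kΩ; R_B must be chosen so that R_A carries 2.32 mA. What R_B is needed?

R_B ≈ 23.4 kΩ

The fraction through R_A equals R_B/(R_A+R_B).
With f = 0.6253, R_B = R_A · f/(1−f) = 14.0 × 1.669 = 23.37 kΩ.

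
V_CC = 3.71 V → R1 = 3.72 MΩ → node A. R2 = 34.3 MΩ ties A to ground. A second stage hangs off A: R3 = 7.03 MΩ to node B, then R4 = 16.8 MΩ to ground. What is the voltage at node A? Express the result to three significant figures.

V_A ≈ 2.93 V

The second stage (R3 + R4 = 23.83 MΩ) loads node A in parallel with R2.
R2 ‖ (R3+R4) = 14.06 MΩ.
So V_A = 3.71 × 0.7908 = 2.934 V.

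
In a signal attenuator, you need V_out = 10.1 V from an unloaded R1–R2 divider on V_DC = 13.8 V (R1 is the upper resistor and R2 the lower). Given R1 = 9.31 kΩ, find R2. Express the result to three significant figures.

The divider ratio is R2/(R1+R2) = 10.1/13.8 = 0.7319.
So R2 = R1 · V_out/(V_DC − V_out) = 9.31 × 10.1/(13.8 − 10.1) = 9.31 × 2.730 = 25.41 kΩ.

R2 ≈ 25.4 kΩ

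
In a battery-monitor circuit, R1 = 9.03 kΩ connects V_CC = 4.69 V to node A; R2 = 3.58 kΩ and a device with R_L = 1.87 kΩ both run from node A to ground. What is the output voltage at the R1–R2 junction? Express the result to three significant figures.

R2 ‖ R_L = (3.58 × 1.87)/(3.58 + 1.87) = 1.228 kΩ.
Then V_out = V_CC · R2'/(R1 + R2') = 4.69 × 1.228/10.26 = 0.5616 V.

V_out ≈ 0.562 V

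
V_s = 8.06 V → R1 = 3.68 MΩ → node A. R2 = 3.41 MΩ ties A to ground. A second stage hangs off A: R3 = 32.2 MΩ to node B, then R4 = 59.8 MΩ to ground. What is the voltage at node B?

Looking into the second stage from A: R3 + R4 = 92.00 MΩ appears in parallel with R2.
R2 ‖ (R3+R4) = 3.288 MΩ.
First divider: V_A = V_s · 3.288/(3.68 + 3.288) = 3.803 V.
Then the unloaded second divider: V_B = V_A × R4/(R3+R4) = 3.803 × 0.6500 = 2.472 V.

V_B ≈ 2.47 V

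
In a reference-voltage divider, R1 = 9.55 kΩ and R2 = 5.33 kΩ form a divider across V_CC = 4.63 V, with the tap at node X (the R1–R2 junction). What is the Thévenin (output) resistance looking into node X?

With V_CC suppressed (replaced by a short), R_th = R1 ‖ R2 = (9.550 × 5.33)/(9.550 + 5.33) = 3.421 kΩ.

R_th ≈ 3.42 kΩ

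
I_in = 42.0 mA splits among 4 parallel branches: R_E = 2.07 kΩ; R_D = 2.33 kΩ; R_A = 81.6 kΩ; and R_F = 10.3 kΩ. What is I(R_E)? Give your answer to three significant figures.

I ≈ 19.9 mA

ΣG = 1/2.07 + 1/2.33 + 1/81.6 + 1/10.3 = 1.022.
Current divider: I(R_E) = I_in · G_k/ΣG = 42.0 × (0.4831/1.022) = 42.0 × 0.4729 = 19.86 mA.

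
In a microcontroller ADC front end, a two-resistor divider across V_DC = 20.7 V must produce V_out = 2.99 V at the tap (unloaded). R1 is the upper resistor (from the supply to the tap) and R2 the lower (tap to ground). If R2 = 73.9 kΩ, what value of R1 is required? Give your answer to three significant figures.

R1 ≈ 438 kΩ

The divider ratio is R2/(R1+R2) = 2.99/20.7 = 0.1444.
So R1 = R2 · (V_DC/V_out − 1) = 73.9 × (20.7/2.99 − 1) = 73.9 × 5.923 = 437.7 kΩ.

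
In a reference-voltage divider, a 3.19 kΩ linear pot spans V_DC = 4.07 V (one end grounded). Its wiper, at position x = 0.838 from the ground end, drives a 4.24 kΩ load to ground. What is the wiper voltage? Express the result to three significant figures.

V_out ≈ 3.09 V

Split the track: R_lower = x·R_p = 2.673 kΩ, R_upper = (1−x)·R_p = 0.5168 kΩ.
R_L loads the lower segment: effective lower R = 1.640 kΩ.
Loaded-divider output: V_out = 4.07 × 0.7603 = 3.095 V.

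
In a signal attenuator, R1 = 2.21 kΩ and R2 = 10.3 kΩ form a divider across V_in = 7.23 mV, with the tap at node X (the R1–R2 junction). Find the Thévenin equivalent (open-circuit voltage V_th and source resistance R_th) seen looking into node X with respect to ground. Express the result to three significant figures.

V_th is the unloaded tap voltage: V_in · R2/(R1+R2) = 7.23 × 0.8233 = 5.953 mV.
Zeroing V_in shorts the top of R1 to ground, so R_th = R1 ‖ R2 = 1.820 kΩ.

V_th ≈ 5.95 mV, R_th ≈ 1.82 kΩ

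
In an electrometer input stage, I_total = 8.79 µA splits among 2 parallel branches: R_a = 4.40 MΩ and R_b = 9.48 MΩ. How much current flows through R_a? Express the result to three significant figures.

I ≈ 6.00 µA

With just two branches, the current splits inversely with resistance.
So I = 8.79 × 9.48/13.88 = 6.004 µA.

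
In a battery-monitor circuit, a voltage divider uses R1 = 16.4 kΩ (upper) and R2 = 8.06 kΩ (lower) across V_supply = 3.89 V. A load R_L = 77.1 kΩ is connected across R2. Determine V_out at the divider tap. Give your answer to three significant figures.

V_out ≈ 1.20 V

The load sits in parallel with R2, giving an effective lower resistance R2' = R2·R_L/(R2+R_L) = 7.297 kΩ.
Now apply the divider: V_out = 3.89 × 0.3079 = 1.198 V.
(Unloaded it would be 1.28 V; the load pulls it down.)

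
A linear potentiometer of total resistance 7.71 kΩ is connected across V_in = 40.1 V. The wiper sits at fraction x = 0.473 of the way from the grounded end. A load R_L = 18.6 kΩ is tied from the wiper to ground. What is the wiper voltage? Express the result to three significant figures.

The pot divides into 4.063 kΩ above the wiper and 3.647 kΩ below.
Lower segment in parallel with the load: 3.647 ‖ 18.6 = 3.049 kΩ.
Loaded-divider output: V_out = 40.1 × 0.4287 = 17.19 V.

V_out ≈ 17.2 V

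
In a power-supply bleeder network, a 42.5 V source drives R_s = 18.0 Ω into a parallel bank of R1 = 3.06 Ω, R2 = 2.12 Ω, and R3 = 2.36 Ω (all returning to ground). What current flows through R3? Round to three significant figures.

I ≈ 0.783 A

Parallel bank: R_p = 1/(1/3.06 + 1/2.12 + 1/2.36) = 0.8182 Ω.
Node voltage V_A = V_s · R_p/(R_s + R_p) = 42.5 × 0.04348 = 1.848 V.
I(R3) = V_A / R3 = 1.848/2.36 = 0.7830 A.
(Check via current divider: I_total = 2.258 A; share G_k/ΣG = 0.3467 → same result.)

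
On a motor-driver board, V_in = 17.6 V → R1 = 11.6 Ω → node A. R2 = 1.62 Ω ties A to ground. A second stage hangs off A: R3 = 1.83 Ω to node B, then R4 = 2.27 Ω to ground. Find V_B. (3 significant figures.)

V_B ≈ 0.887 V

Node A sees R2 in parallel with the series input of stage 2, R3 + R4 = 4.100 Ω.
R2 ‖ (R3+R4) = 1.161 Ω.
So V_A = 17.6 × 0.09099 = 1.601 V.
Then the unloaded second divider: V_B = V_A × R4/(R3+R4) = 1.601 × 0.5537 = 0.8867 V.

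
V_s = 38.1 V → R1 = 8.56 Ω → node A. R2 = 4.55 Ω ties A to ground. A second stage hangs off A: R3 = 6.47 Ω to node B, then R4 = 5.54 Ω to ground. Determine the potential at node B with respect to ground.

V_B ≈ 4.89 V

The second stage (R3 + R4 = 12.01 Ω) loads node A in parallel with R2.
R2 ‖ (R3+R4) = 3.300 Ω.
So V_A = 38.1 × 0.2782 = 10.60 V.
Then the unloaded second divider: V_B = V_A × R4/(R3+R4) = 10.60 × 0.4613 = 4.890 V.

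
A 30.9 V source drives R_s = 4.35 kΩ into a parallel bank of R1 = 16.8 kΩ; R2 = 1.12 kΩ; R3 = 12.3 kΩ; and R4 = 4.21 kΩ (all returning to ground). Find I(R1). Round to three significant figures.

Parallel bank: R_p = 1/(1/16.8 + 1/1.12 + 1/12.3 + 1/4.21) = 0.7867 kΩ.
Node voltage V_A = V_supply · R_p/(R_s + R_p) = 30.9 × 0.1531 = 4.732 V.
Branch current I = V_A/R1 = 4.732/16.8 = 0.2817 mA.
(Check via current divider: I_total = 6.016 mA; share G_k/ΣG = 0.04682 → same result.)

I ≈ 0.282 mA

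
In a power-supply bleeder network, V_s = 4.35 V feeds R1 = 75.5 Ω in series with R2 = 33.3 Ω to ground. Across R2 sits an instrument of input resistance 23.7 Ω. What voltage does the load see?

R2 ‖ R_L = (33.3 × 23.7)/(33.3 + 23.7) = 13.85 Ω.
Voltage divider with the loaded lower leg: V_out = 4.35 × 13.85/(75.5 + 13.85) = 4.35 × 0.1550 = 0.6741 V.

V_out ≈ 0.674 V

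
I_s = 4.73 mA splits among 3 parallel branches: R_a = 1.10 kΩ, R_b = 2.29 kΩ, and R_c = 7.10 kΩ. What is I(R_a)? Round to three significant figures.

ΣG = 1/1.10 + 1/2.29 + 1/7.10 = 1.487.
By the current-divider rule, I = I_s · G_k/ΣG = 4.73 × 0.6115 = 2.892 mA.

I ≈ 2.89 mA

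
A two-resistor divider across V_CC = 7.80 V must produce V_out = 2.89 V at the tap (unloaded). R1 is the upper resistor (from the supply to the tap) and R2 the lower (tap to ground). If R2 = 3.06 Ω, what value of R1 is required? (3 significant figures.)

R1 ≈ 5.20 Ω

V_out/V_CC = R2/(R1+R2) = 0.3705.
R1 = R2·(1/k − 1) = 3.06 × 1.699 = 5.199 Ω.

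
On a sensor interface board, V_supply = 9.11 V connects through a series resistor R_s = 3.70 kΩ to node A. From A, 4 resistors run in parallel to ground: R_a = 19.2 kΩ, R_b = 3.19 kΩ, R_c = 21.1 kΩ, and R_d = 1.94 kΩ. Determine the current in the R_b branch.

Combine the parallel branches: R_p = (1/19.2 + 1/3.19 + 1/21.1 + 1/1.94)⁻¹ = 1.077 kΩ.
Node voltage V_A = V_supply · R_p/(R_s + R_p) = 9.11 × 0.2255 = 2.054 V.
I(R_b) = V_A / R_b = 2.054/3.19 = 0.6439 mA.
(Equivalently: I_total = 1.907 mA, then current-divider fraction G_k/ΣG = 0.3376.)

I ≈ 0.644 mA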